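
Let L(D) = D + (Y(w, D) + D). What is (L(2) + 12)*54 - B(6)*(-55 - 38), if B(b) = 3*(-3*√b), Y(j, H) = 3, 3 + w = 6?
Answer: 1026 - 837*√6 ≈ -1024.2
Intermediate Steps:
w = 3 (w = -3 + 6 = 3)
L(D) = 3 + 2*D (L(D) = D + (3 + D) = 3 + 2*D)
B(b) = -9*√b
(L(2) + 12)*54 - B(6)*(-55 - 38) = ((3 + 2*2) + 12)*54 - (-9*√6)*(-55 - 38) = ((3 + 4) + 12)*54 - (-9*√6)*(-93) = (7 + 12)*54 - 837*√6 = 19*54 - 837*√6 = 1026 - 837*√6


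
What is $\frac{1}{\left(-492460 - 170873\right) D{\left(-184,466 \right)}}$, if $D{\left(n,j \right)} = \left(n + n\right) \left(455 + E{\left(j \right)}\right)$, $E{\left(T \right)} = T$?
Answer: $\frac{1}{224822127024} \approx 4.448 \cdot 10^{-12}$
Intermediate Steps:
$D{\left(n,j \right)} = 2 n \left(455 + j\right)$ ($D{\left(n,j \right)} = \left(n + n\right) \left(455 + j\right) = 2 n \left(455 + j\right)$)
$\frac{1}{\left(-492460 - 170873\right) D{\left(-184,466 \right)}} = \frac{1}{\left(-492460 - 170873\right) 2 \left(-184\right) \left(455 + 466\right)} = \frac{1}{\left(-492460 - 170873\right) 2 \left(-184\right) 921} = \frac{1}{\left(-663333\right) \left(-338928\right)} = \left(- \frac{1}{663333}\right) \left(- \frac{1}{338928}\right) = \frac{1}{224822127024}$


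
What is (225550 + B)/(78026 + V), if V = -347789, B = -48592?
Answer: -58986/89921 ≈ -0.65598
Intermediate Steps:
(225550 + B)/(78026 + V) = (225550 - 48592)/(78026 - 347789) = 176958/(-269763) = 176958*(-1/269763) = -58986/89921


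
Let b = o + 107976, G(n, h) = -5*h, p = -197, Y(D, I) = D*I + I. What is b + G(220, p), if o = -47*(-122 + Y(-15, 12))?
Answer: 122591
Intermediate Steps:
Y(D, I) = I + D*I
o = 13630 (o = -47*(-122 + 12*(1 - 15)) = -47*(-122 + 12*(-14)) = -47*(-122 - 168) = -47*(-290) = 13630)
b = 121606 (b = 13630 + 107976 = 121606)
b + G(220, p) = 121606 - 5*(-197) = 121606 + 985 = 122591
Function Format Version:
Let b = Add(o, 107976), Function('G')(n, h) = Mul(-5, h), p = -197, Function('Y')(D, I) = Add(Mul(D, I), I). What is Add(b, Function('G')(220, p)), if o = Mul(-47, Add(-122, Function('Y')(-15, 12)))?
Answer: 122591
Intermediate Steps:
Function('Y')(D, I) = Add(I, Mul(D, I))
o = 13630 (o = Mul(-47, Add(-122, Mul(12, Add(1, -15)))) = Mul(-47, Add(-122, Mul(12, -14))) = Mul(-47, Add(-122, -168)) = Mul(-47, -290) = 13630)
b = 121606 (b = Add(13630, 107976) = 121606)
Add(b, Function('G')(220, p)) = Add(121606, Mul(-5, -197)) = Add(121606, 985) = 122591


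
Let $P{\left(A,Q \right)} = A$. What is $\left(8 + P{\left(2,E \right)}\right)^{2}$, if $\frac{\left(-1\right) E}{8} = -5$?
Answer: $100$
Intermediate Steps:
$E = 40$ ($E = \left(-8\right) \left(-5\right) = 40$)
$\left(8 + P{\left(2,E \right)}\right)^{2} = \left(8 + 2\right)^{2} = 10^{2} = 100$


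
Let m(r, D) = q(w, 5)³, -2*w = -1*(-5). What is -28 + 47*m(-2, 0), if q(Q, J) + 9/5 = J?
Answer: 189012/125 ≈ 1512.1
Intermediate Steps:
w = -5/2 (w = -(-1)*(-5)/2 = -½*5 = -5/2 ≈ -2.5000)
q(Q, J) = -9/5 + J
m(r, D) = 4096/125 (m(r, D) = (-9/5 + 5)³ = (16/5)³ = 4096/125)
-28 + 47*m(-2, 0) = -28 + 47*(4096/125) = -28 + 192512/125 = 189012/125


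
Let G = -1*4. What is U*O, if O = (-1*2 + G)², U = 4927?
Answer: 177372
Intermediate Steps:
G = -4
O = 36 (O = (-1*2 - 4)² = (-2 - 4)² = (-6)² = 36)
U*O = 4927*36 = 177372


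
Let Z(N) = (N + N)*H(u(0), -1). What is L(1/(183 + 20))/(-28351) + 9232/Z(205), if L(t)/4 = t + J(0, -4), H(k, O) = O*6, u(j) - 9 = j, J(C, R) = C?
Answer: -13283126384/3539480595 ≈ -3.7528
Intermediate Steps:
u(j) = 9 + j
H(k, O) = 6*O
L(t) = 4*t (L(t) = 4*(t + 0) = 4*t)
Z(N) = -12*N (Z(N) = (N + N)*(6*(-1)) = (2*N)*(-6) = -12*N)
L(1/(183 + 20))/(-28351) + 9232/Z(205) = (4/(183 + 20))/(-28351) + 9232/((-12*205)) = (4/203)*(-1/28351) + 9232/(-2460) = (4*(1/203))*(-1/28351) + 9232*(-1/2460) = (4/203)*(-1/28351) - 2308/615 = -4/5755253 - 2308/615 = -13283126384/3539480595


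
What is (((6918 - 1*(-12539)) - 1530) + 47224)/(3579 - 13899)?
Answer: -21717/3440 ≈ -6.3131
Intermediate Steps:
(((6918 - 1*(-12539)) - 1530) + 47224)/(3579 - 13899) = (((6918 + 12539) - 1530) + 47224)/(-10320) = ((19457 - 1530) + 47224)*(-1/10320) = (17927 + 47224)*(-1/10320) = 65151*(-1/10320) = -21717/3440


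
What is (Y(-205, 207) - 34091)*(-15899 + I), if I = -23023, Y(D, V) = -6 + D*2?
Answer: 1343081454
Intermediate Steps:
Y(D, V) = -6 + 2*D
(Y(-205, 207) - 34091)*(-15899 + I) = ((-6 + 2*(-205)) - 34091)*(-15899 - 23023) = ((-6 - 410) - 34091)*(-38922) = (-416 - 34091)*(-38922) = -34507*(-38922) = 1343081454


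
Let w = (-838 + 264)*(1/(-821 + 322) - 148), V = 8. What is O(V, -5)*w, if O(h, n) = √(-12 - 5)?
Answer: 42391622*I*√17/499 ≈ 3.5027e+5*I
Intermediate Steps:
w = 42391622/499 (w = -574*(1/(-499) - 148) = -574*(-1/499 - 148) = -574*(-73853/499) = 42391622/499 ≈ 84953.)
O(h, n) = I*√17 (O(h, n) = √(-17) = I*√17)
O(V, -5)*w = (I*√17)*(42391622/499) = 42391622*I*√17/499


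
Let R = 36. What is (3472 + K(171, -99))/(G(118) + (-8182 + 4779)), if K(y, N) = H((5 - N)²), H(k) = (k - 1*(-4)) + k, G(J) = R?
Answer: -25108/3367 ≈ -7.4571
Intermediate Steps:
G(J) = 36
H(k) = 4 + 2*k (H(k) = (k + 4) + k = (4 + k) + k = 4 + 2*k)
K(y, N) = 4 + 2*(5 - N)²
(3472 + K(171, -99))/(G(118) + (-8182 + 4779)) = (3472 + (4 + 2*(-5 - 99)²))/(36 + (-8182 + 4779)) = (3472 + (4 + 2*(-104)²))/(36 - 3403) = (3472 + (4 + 2*10816))/(-3367) = (3472 + (4 + 21632))*(-1/3367) = (3472 + 21636)*(-1/3367) = 25108*(-1/3367) = -25108/3367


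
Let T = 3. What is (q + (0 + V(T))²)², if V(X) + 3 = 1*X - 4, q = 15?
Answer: 961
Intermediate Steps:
V(X) = -7 + X (V(X) = -3 + (1*X - 4) = -3 + (X - 4) = -3 + (-4 + X) = -7 + X)
(q + (0 + V(T))²)² = (15 + (0 + (-7 + 3))²)² = (15 + (0 - 4)²)² = (15 + (-4)²)² = (15 + 16)² = 31² = 961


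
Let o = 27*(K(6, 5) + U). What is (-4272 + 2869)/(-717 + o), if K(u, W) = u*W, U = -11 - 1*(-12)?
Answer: -1403/120 ≈ -11.692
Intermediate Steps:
U = 1 (U = -11 + 12 = 1)
K(u, W) = W*u
o = 837 (o = 27*(5*6 + 1) = 27*(30 + 1) = 27*31 = 837)
(-4272 + 2869)/(-717 + o) = (-4272 + 2869)/(-717 + 837) = -1403/120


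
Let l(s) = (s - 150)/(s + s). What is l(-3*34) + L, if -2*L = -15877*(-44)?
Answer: -5937977/17 ≈ -3.4929e+5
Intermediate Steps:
L = -349294 (L = -(-15877)*(-44)/2 = -1/2*698588 = -349294)
l(s) = (-150 + s)/(2*s) (l(s) = (-150 + s)/((2*s)) = (-150 + s)*(1/(2*s)) = (-150 + s)/(2*s))
l(-3*34) + L = (-150 - 3*34)/(2*((-3*34))) - 349294 = (1/2)*(-150 - 102)/(-102) - 349294 = (1/2)*(-1/102)*(-252) - 349294 = 21/17 - 349294 = -5937977/17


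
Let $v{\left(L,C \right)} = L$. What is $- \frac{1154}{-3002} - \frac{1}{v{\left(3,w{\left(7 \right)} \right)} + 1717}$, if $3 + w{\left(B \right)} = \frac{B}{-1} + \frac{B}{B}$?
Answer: $\frac{990939}{2581720} \approx 0.38383$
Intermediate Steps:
$w{\left(B \right)} = -2 - B$ ($w{\left(B \right)} = -3 + \left(\frac{B}{-1} + \frac{B}{B}\right) = -3 + \left(B \left(-1\right) + 1\right) = -3 - \left(-1 + B\right) = -2 - B$)
$- \frac{1154}{-3002} - \frac{1}{v{\left(3,w{\left(7 \right)} \right)} + 1717} = - \frac{1154}{-3002} - \frac{1}{3 + 1717} = \left(-1154\right) \left(- \frac{1}{3002}\right) - \frac{1}{1720} = \frac{577}{1501} - \frac{1}{1720} = \frac{990939}{2581720}$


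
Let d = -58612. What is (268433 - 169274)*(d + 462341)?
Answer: 40033363911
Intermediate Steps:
(268433 - 169274)*(d + 462341) = (268433 - 169274)*(-58612 + 462341) = 99159*403729 = 40033363911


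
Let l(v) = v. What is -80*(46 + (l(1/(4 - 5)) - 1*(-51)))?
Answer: -7680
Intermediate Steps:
-80*(46 + (l(1/(4 - 5)) - 1*(-51))) = -80*(46 + (1/(4 - 5) - 1*(-51))) = -80*(46 + (1/(-1) + 51)) = -80*(46 + (-1 + 51)) = -80*(46 + 50) = -80*96 = -7680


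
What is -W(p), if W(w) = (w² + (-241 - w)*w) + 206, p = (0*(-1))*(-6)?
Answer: -206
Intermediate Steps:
p = 0 (p = 0*(-6) = 0)
W(w) = 206 + w² + w*(-241 - w) (W(w) = (w² + w*(-241 - w)) + 206 = 206 + w² + w*(-241 - w))
-W(p) = -(206 - 241*0) = -(206 + 0) = -1*206 = -206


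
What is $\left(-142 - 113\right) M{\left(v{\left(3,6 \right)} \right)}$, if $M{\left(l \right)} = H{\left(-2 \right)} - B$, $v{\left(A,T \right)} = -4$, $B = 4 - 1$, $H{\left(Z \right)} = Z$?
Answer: $1275$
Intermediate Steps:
$B = 3$
$M{\left(l \right)} = -5$ ($M{\left(l \right)} = -2 - 3 = -5$)
$\left(-142 - 113\right) M{\left(v{\left(3,6 \right)} \right)} = \left(-142 - 113\right) \left(-5\right) = \left(-255\right) \left(-5\right) = 1275$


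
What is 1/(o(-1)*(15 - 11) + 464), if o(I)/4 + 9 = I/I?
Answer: 1/336 ≈ 0.0029762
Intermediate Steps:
o(I) = -32 (o(I) = -36 + 4*(I/I) = -36 + 4*1 = -36 + 4 = -32)
1/(o(-1)*(15 - 11) + 464) = 1/(-32*(15 - 11) + 464) = 1/(-32*4 + 464) = 1/(-128 + 464) = 1/336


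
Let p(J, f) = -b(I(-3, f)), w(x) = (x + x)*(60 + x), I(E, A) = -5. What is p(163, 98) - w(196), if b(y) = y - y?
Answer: -100352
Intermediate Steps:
b(y) = 0
w(x) = 2*x*(60 + x) (w(x) = (2*x)*(60 + x) = 2*x*(60 + x))
p(J, f) = 0 (p(J, f) = -1*0 = 0)
p(163, 98) - w(196) = 0 - 2*196*(60 + 196) = 0 - 2*196*256 = 0 - 1*100352 = 0 - 100352 = -100352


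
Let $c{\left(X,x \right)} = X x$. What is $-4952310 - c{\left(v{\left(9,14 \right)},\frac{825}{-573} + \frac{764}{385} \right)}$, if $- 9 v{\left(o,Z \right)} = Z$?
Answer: $- \frac{468216068852}{94545} \approx -4.9523 \cdot 10^{6}$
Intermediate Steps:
$v{\left(o,Z \right)} = - \frac{Z}{9}$
$-4952310 - c{\left(v{\left(9,14 \right)},\frac{825}{-573} + \frac{764}{385} \right)} = -4952310 - \left(- \frac{1}{9}\right) 14 \left(\frac{825}{-573} + \frac{764}{385}\right) = -4952310 - - \frac{14 \left(825 \left(- \frac{1}{573}\right) + 764 \cdot \frac{1}{385}\right)}{9} = -4952310 - - \frac{14 \left(- \frac{275}{191} + \frac{764}{385}\right)}{9} = -4952310 - \left(- \frac{14}{9}\right) \frac{40049}{73535} = -4952310 - - \frac{80098}{94545} = -4952310 + \frac{80098}{94545} = - \frac{468216068852}{94545}$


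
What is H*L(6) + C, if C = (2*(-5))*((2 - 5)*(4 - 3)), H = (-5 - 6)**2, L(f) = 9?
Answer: 1119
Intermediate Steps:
H = 121 (H = (-11)**2 = 121)
C = 30 (C = -(-30) = -10*(-3) = 30)
H*L(6) + C = 121*9 + 30 = 1089 + 30 = 1119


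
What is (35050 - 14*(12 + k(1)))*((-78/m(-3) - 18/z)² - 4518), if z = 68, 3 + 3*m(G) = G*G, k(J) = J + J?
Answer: -59959039941/578 ≈ -1.0374e+8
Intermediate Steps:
k(J) = 2*J
m(G) = -1 + G²/3 (m(G) = -1 + (G*G)/3 = -1 + G²/3)
(35050 - 14*(12 + k(1)))*((-78/m(-3) - 18/z)² - 4518) = (35050 - 14*(12 + 2*1))*((-78/(-1 + (⅓)*(-3)²) - 18/68)² - 4518) = (35050 - 14*(12 + 2))*((-78/(-1 + (⅓)*9) - 18*1/68)² - 4518) = (35050 - 14*14)*((-78/(-1 + 3) - 9/34)² - 4518) = (35050 - 196)*((-78/2 - 9/34)² - 4518) = 34854*((-78*½ - 9/34)² - 4518) = 34854*((-39 - 9/34)² - 4518) = 34854*((-1335/34)² - 4518) = 34854*(1782225/1156 - 4518) = 34854*(-3440583/1156) = -59959039941/578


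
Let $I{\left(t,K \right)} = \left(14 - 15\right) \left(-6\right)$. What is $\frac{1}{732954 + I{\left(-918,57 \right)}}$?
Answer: $\frac{1}{732960} \approx 1.3643 \cdot 10^{-6}$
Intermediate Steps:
$I{\left(t,K \right)} = 6$ ($I{\left(t,K \right)} = \left(-1\right) \left(-6\right) = 6$)
$\frac{1}{732954 + I{\left(-918,57 \right)}} = \frac{1}{732954 + 6} = \frac{1}{732960}$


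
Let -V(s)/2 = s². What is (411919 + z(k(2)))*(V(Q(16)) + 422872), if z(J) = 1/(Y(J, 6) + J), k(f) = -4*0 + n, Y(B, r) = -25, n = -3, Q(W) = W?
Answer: 1217846656290/7 ≈ 1.7398e+11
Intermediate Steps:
k(f) = -3 (k(f) = -4*0 - 3 = 0 - 3 = -3)
V(s) = -2*s²
z(J) = 1/(-25 + J)
(411919 + z(k(2)))*(V(Q(16)) + 422872) = (411919 + 1/(-25 - 3))*(-2*16² + 422872) = (411919 + 1/(-28))*(-2*256 + 422872) = (411919 - 1/28)*(-512 + 422872) = (11533731/28)*422360 = 1217846656290/7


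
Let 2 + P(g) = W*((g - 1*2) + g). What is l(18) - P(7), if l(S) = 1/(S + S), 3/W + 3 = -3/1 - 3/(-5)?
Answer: 313/36 ≈ 8.6944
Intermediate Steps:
W = -5/9 (W = 3/(-3 + (-3/1 - 3/(-5))) = 3/(-3 + (-3*1 - 3*(-⅕))) = 3/(-3 + (-3 + ⅗)) = 3/(-3 - 12/5) = 3/(-27/5) = 3*(-5/27) = -5/9 ≈ -0.55556)
P(g) = -8/9 - 10*g/9 (P(g) = -2 - 5*((g - 1*2) + g)/9 = -2 - 5*((g - 2) + g)/9 = -2 - 5*((-2 + g) + g)/9 = -2 - 5*(-2 + 2*g)/9 = -2 + (10/9 - 10*g/9) = -8/9 - 10*g/9)
l(S) = 1/(2*S)
l(18) - P(7) = (½)/18 - (-8/9 - 10/9*7) = (½)*(1/18) - (-8/9 - 70/9) = 1/36 - 1*(-26/3) = 1/36 + 26/3 = 313/36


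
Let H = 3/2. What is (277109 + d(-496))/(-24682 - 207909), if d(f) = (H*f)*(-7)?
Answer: -282317/232591 ≈ -1.2138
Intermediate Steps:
H = 3/2 (H = 3*(½) = 3/2 ≈ 1.5000)
d(f) = -21*f/2 (d(f) = (3*f/2)*(-7) = -21*f/2)
(277109 + d(-496))/(-24682 - 207909) = (277109 - 21/2*(-496))/(-24682 - 207909) = (277109 + 5208)/(-232591) = 282317*(-1/232591) = -282317/232591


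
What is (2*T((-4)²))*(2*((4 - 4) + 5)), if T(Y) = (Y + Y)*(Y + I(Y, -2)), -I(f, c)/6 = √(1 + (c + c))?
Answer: 10240 - 3840*I*√3 ≈ 10240.0 - 6651.1*I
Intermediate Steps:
I(f, c) = -6*√(1 + 2*c) (I(f, c) = -6*√(1 + (c + c)) = -6*√(1 + 2*c))
T(Y) = 2*Y*(Y - 6*I*√3) (T(Y) = (Y + Y)*(Y - 6*√(1 + 2*(-2))) = (2*Y)*(Y - 6*√(1 - 4)) = (2*Y)*(Y - 6*I*√3) = 2*Y*(Y - 6*I*√3))
(2*T((-4)²))*(2*((4 - 4) + 5)) = (2*(2*(-4)²*((-4)² - 6*I*√3)))*(2*((4 - 4) + 5)) = (2*(2*16*(16 - 6*I*√3)))*(2*(0 + 5)) = (2*(512 - 192*I*√3))*(2*5) = (1024 - 384*I*√3)*10 = 10240 - 3840*I*√3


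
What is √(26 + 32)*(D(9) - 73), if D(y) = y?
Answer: -64*√58 ≈ -487.41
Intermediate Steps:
√(26 + 32)*(D(9) - 73) = √(26 + 32)*(9 - 73) = √58*(-64) = -64*√58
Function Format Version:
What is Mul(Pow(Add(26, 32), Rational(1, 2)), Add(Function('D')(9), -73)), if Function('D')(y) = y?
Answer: Mul(-64, Pow(58, Rational(1, 2))) ≈ -487.41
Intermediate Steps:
Mul(Pow(Add(26, 32), Rational(1, 2)), Add(Function('D')(9), -73)) = Mul(Pow(Add(26, 32), Rational(1, 2)), Add(9, -73)) = Mul(Pow(58, Rational(1, 2)), -64) = Mul(-64, Pow(58, Rational(1, 2)))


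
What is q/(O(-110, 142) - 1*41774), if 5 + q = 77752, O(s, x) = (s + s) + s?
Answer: -77747/42104 ≈ -1.8465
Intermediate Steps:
O(s, x) = 3*s (O(s, x) = 2*s + s = 3*s)
q = 77747 (q = -5 + 77752 = 77747)
q/(O(-110, 142) - 1*41774) = 77747/(3*(-110) - 1*41774) = 77747/(-330 - 41774) = 77747/(-42104) = 77747*(-1/42104) = -77747/42104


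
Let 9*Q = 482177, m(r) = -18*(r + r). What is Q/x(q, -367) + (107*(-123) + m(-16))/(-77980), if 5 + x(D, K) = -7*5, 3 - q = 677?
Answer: -1879781593/1403640 ≈ -1339.2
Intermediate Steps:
q = -674 (q = 3 - 1*677 = 3 - 677 = -674)
x(D, K) = -40 (x(D, K) = -5 - 7*5 = -5 - 35 = -40)
m(r) = -36*r
Q = 482177/9 (Q = (⅑)*482177 = 482177/9 ≈ 53575.)
Q/x(q, -367) + (107*(-123) + m(-16))/(-77980) = (482177/9)/(-40) + (107*(-123) - 36*(-16))/(-77980) = (482177/9)*(-1/40) + (-13161 + 576)*(-1/77980) = -482177/360 - 12585*(-1/77980) = -482177/360 + 2517/15596 = -1879781593/1403640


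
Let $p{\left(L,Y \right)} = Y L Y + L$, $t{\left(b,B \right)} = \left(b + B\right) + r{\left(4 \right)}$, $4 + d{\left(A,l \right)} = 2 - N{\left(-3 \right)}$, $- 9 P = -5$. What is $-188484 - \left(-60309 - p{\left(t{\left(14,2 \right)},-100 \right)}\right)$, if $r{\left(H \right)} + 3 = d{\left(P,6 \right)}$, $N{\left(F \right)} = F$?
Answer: $11839$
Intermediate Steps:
$P = \frac{5}{9}$ ($P = \left(- \frac{1}{9}\right) \left(-5\right) = \frac{5}{9} \approx 0.55556$)
$d{\left(A,l \right)} = 1$ ($d{\left(A,l \right)} = -4 + \left(2 - -3\right) = -4 + \left(2 + 3\right) = -4 + 5 = 1$)
$r{\left(H \right)} = -2$ ($r{\left(H \right)} = -3 + 1 = -2$)
$t{\left(b,B \right)} = -2 + B + b$ ($t{\left(b,B \right)} = \left(b + B\right) - 2 = \left(B + b\right) - 2 = -2 + B + b$)
$p{\left(L,Y \right)} = L + L Y^{2}$ ($p{\left(L,Y \right)} = L Y Y + L = L Y^{2} + L = L + L Y^{2}$)
$-188484 - \left(-60309 - p{\left(t{\left(14,2 \right)},-100 \right)}\right) = -188484 - \left(-60309 - \left(-2 + 2 + 14\right) \left(1 + \left(-100\right)^{2}\right)\right) = -188484 - \left(-60309 - 14 \left(1 + 10000\right)\right) = -188484 - \left(-60309 - 14 \cdot 10001\right) = -188484 - \left(-60309 - 140014\right) = -188484 - -200323 = -188484 + 200323 = 11839$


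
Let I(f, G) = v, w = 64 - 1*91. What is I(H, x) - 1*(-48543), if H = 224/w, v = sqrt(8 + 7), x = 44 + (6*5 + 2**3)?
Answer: 48543 + sqrt(15) ≈ 48547.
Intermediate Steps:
w = -27 (w = 64 - 91 = -27)
x = 82 (x = 44 + (30 + 8) = 44 + 38 = 82)
v = sqrt(15) ≈ 3.8730
H = -224/27 (H = 224/(-27) = 224*(-1/27) = -224/27 ≈ -8.2963)
I(f, G) = sqrt(15)
I(H, x) - 1*(-48543) = sqrt(15) - 1*(-48543) = sqrt(15) + 48543 = 48543 + sqrt(15)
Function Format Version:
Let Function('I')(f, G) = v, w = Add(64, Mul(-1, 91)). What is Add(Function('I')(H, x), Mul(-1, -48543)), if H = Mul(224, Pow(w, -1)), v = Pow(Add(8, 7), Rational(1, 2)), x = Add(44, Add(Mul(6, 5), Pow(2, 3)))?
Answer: Add(48543, Pow(15, Rational(1, 2))) ≈ 48547.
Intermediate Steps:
w = -27 (w = Add(64, -91) = -27)
x = 82 (x = Add(44, Add(30, 8)) = Add(44, 38) = 82)
v = Pow(15, Rational(1, 2)) ≈ 3.8730
H = Rational(-224, 27) (H = Mul(224, Pow(-27, -1)) = Mul(224, Rational(-1, 27)) = Rational(-224, 27) ≈ -8.2963)
Function('I')(f, G) = Pow(15, Rational(1, 2))
Add(Function('I')(H, x), Mul(-1, -48543)) = Add(Pow(15, Rational(1, 2)), Mul(-1, -48543)) = Add(Pow(15, Rational(1, 2)), 48543) = Add(48543, Pow(15, Rational(1, 2)))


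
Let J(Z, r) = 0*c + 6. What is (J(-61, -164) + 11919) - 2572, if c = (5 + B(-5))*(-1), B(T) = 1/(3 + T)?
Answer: 9353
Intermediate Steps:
c = -9/2 (c = (5 + 1/(3 - 5))*(-1) = (5 + 1/(-2))*(-1) = (5 - ½)*(-1) = (9/2)*(-1) = -9/2 ≈ -4.5000)
J(Z, r) = 6 (J(Z, r) = 0*(-9/2) + 6 = 0 + 6 = 6)
(J(-61, -164) + 11919) - 2572 = (6 + 11919) - 2572 = 11925 - 2572 = 9353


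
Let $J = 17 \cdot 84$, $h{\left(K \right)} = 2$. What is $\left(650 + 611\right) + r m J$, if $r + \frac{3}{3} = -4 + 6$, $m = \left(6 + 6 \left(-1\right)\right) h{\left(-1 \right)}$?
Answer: $1261$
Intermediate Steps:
$m = 0$ ($m = \left(6 + 6 \left(-1\right)\right) 2 = \left(6 - 6\right) 2 = 0 \cdot 2 = 0$)
$J = 1428$
$r = 1$ ($r = -1 + \left(-4 + 6\right) = -1 + 2 = 1$)
$\left(650 + 611\right) + r m J = \left(650 + 611\right) + 1 \cdot 0 \cdot 1428 = 1261 + 0 \cdot 1428 = 1261 + 0 = 1261$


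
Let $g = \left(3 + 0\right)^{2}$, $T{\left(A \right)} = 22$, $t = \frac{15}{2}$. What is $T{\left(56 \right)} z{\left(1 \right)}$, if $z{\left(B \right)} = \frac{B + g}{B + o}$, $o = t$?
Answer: $\frac{440}{17} \approx 25.882$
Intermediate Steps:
$t = \frac{15}{2}$ ($t = 15 \cdot \frac{1}{2} = \frac{15}{2} \approx 7.5$)
$o = \frac{15}{2} \approx 7.5$
$g = 9$ ($g = 3^{2} = 9$)
$z{\left(B \right)} = \frac{9 + B}{\frac{15}{2} + B}$ ($z{\left(B \right)} = \frac{B + 9}{B + \frac{15}{2}} = \frac{9 + B}{\frac{15}{2} + B}$)
$T{\left(56 \right)} z{\left(1 \right)} = 22 \frac{2 \left(9 + 1\right)}{15 + 2 \cdot 1} = 22 \cdot 2 \frac{1}{15 + 2} \cdot 10 = 22 \cdot 2 \cdot \frac{1}{17} \cdot 10 = 22 \cdot \frac{20}{17} = \frac{440}{17}$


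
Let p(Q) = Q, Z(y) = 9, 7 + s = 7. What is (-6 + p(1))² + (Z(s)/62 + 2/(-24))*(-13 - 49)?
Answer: 127/6 ≈ 21.167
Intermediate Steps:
s = 0 (s = -7 + 7 = 0)
(-6 + p(1))² + (Z(s)/62 + 2/(-24))*(-13 - 49) = (-6 + 1)² + (9/62 + 2/(-24))*(-13 - 49) = (-5)² + (9*(1/62) + 2*(-1/24))*(-62) = 25 + (9/62 - 1/12)*(-62) = 25 + (23/372)*(-62) = 25 - 23/6 = 127/6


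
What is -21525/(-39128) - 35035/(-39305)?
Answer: 63339703/43940744 ≈ 1.4415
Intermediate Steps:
-21525/(-39128) - 35035/(-39305) = -21525*(-1/39128) - 35035*(-1/39305) = 21525/39128 + 1001/1123 = 63339703/43940744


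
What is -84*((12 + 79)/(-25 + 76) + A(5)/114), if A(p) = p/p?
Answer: -48650/323 ≈ -150.62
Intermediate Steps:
A(p) = 1
-84*((12 + 79)/(-25 + 76) + A(5)/114) = -84*((12 + 79)/(-25 + 76) + 1/114) = -84*(91/51 + 1*(1/114)) = -84*(91*(1/51) + 1/114) = -84*(91/51 + 1/114) = -84*3475/1938 = -48650/323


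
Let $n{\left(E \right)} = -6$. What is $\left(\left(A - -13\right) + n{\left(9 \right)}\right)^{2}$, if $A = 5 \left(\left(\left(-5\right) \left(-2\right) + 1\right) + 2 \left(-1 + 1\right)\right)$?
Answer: $3844$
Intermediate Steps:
$A = 55$ ($A = 5 \left(\left(10 + 1\right) + 2 \cdot 0\right) = 5 \left(11 + 0\right) = 5 \cdot 11 = 55$)
$\left(\left(A - -13\right) + n{\left(9 \right)}\right)^{2} = \left(\left(55 - -13\right) - 6\right)^{2} = \left(\left(55 + 13\right) - 6\right)^{2} = \left(68 - 6\right)^{2} = 62^{2} = 3844$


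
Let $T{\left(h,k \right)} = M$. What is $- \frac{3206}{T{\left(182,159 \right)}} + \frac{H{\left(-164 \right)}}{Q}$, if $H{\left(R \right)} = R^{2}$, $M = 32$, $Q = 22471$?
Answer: $- \frac{35590677}{359536} \approx -98.991$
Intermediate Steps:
$T{\left(h,k \right)} = 32$
$- \frac{3206}{T{\left(182,159 \right)}} + \frac{H{\left(-164 \right)}}{Q} = - \frac{3206}{32} + \frac{\left(-164\right)^{2}}{22471} = \left(-3206\right) \frac{1}{32} + 26896 \cdot \frac{1}{22471} = - \frac{1603}{16} + \frac{26896}{22471} = - \frac{35590677}{359536}$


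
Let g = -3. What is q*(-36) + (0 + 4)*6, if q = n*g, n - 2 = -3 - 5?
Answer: -624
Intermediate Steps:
n = -6 (n = 2 + (-3 - 5) = 2 - 8 = -6)
q = 18 (q = -6*(-3) = 18)
q*(-36) + (0 + 4)*6 = 18*(-36) + (0 + 4)*6 = -648 + 4*6 = -648 + 24 = -624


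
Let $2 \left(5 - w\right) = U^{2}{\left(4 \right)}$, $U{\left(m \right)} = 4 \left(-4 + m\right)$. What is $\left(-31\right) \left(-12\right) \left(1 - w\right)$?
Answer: $-1488$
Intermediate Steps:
$U{\left(m \right)} = -16 + 4 m$
$w = 5$ ($w = 5 - \frac{\left(-16 + 4 \cdot 4\right)^{2}}{2} = 5 - \frac{\left(-16 + 16\right)^{2}}{2} = 5 - \frac{0^{2}}{2} = 5 - 0 = 5 + 0 = 5$)
$\left(-31\right) \left(-12\right) \left(1 - w\right) = \left(-31\right) \left(-12\right) \left(1 - 5\right) = 372 \left(1 - 5\right) = 372 \left(-4\right) = -1488$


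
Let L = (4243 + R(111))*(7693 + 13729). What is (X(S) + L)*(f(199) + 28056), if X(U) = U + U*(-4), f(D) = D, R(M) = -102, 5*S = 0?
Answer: 2506458724010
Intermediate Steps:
S = 0 (S = (⅕)*0 = 0)
X(U) = -3*U (X(U) = U - 4*U = -3*U)
L = 88708502 (L = (4243 - 102)*(7693 + 13729) = 4141*21422 = 88708502)
(X(S) + L)*(f(199) + 28056) = (-3*0 + 88708502)*(199 + 28056) = (0 + 88708502)*28255 = 88708502*28255 = 2506458724010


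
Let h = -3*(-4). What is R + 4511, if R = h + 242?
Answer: 4765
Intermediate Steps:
h = 12
R = 254 (R = 12 + 242 = 254)
R + 4511 = 254 + 4511 = 4765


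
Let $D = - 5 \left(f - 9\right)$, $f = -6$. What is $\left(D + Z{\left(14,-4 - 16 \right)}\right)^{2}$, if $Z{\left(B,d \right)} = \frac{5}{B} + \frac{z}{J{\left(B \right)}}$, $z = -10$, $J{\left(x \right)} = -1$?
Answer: $\frac{1428025}{196} \approx 7285.8$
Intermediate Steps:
$D = 75$ ($D = - 5 \left(-6 - 9\right) = \left(-5\right) \left(-15\right) = 75$)
$Z{\left(B,d \right)} = 10 + \frac{5}{B}$ ($Z{\left(B,d \right)} = \frac{5}{B} - \frac{10}{-1} = \frac{5}{B} - -10 = \frac{5}{B} + 10 = 10 + \frac{5}{B}$)
$\left(D + Z{\left(14,-4 - 16 \right)}\right)^{2} = \left(75 + \left(10 + \frac{5}{14}\right)\right)^{2} = \left(75 + \frac{145}{14}\right)^{2} = \left(\frac{1195}{14}\right)^{2} = \frac{1428025}{196}$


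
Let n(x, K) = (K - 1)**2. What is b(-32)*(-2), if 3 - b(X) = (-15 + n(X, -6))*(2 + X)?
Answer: -2046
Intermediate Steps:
n(x, K) = (-1 + K)**2
b(X) = -65 - 34*X (b(X) = 3 - (-15 + (-1 - 6)**2)*(2 + X) = 3 - (-15 + (-7)**2)*(2 + X) = 3 - (-15 + 49)*(2 + X) = 3 - 34*(2 + X) = 3 - (68 + 34*X) = 3 + (-68 - 34*X) = -65 - 34*X)
b(-32)*(-2) = (-65 - 34*(-32))*(-2) = (-65 + 1088)*(-2) = 1023*(-2) = -2046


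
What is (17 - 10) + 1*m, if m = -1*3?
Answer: 4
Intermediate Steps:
m = -3
(17 - 10) + 1*m = (17 - 10) + 1*(-3) = 7 - 3 = 4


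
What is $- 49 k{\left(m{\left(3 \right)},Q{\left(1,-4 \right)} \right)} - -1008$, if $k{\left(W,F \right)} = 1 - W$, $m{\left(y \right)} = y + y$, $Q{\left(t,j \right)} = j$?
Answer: $1253$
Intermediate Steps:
$m{\left(y \right)} = 2 y$
$- 49 k{\left(m{\left(3 \right)},Q{\left(1,-4 \right)} \right)} - -1008 = - 49 \left(1 - 2 \cdot 3\right) - -1008 = - 49 \left(1 - 6\right) + 1008 = \left(-49\right) \left(-5\right) + 1008 = 245 + 1008 = 1253$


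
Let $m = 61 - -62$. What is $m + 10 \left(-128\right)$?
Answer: $-1157$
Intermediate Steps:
$m = 123$ ($m = 61 + 62 = 123$)
$m + 10 \left(-128\right) = 123 + 10 \left(-128\right) = 123 - 1280 = -1157$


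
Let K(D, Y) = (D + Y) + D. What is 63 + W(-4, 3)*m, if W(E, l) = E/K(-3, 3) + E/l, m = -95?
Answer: 63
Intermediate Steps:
K(D, Y) = Y + 2*D
W(E, l) = -E/3 + E/l (W(E, l) = E/(3 + 2*(-3)) + E/l = E/(3 - 6) + E/l = E/(-3) + E/l = E*(-1/3) + E/l = -E/3 + E/l)
63 + W(-4, 3)*m = 63 + (-1/3*(-4) - 4/3)*(-95) = 63 + (4/3 - 4*1/3)*(-95) = 63 + (4/3 - 4/3)*(-95) = 63 + 0*(-95) = 63 + 0 = 63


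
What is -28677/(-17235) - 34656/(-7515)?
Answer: 2006923/319805 ≈ 6.2755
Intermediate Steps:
-28677/(-17235) - 34656/(-7515) = -28677*(-1/17235) - 34656*(-1/7515) = 9559/5745 + 11552/2505 = 2006923/319805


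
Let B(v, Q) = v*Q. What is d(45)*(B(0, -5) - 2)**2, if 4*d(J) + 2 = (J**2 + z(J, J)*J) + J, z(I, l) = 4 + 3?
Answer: 2383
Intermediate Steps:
z(I, l) = 7
d(J) = -1/2 + 2*J + J**2/4 (d(J) = -1/2 + ((J**2 + 7*J) + J)/4 = -1/2 + (J**2 + 8*J)/4 = -1/2 + (2*J + J**2/4) = -1/2 + 2*J + J**2/4)
B(v, Q) = Q*v
d(45)*(B(0, -5) - 2)**2 = (-1/2 + 2*45 + (1/4)*45**2)*(-5*0 - 2)**2 = (-1/2 + 90 + (1/4)*2025)*(0 - 2)**2 = (-1/2 + 90 + 2025/4)*(-2)**2 = (2383/4)*4 = 2383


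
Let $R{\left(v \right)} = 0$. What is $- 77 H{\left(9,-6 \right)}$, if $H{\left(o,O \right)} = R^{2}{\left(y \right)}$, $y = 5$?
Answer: $0$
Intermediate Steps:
$H{\left(o,O \right)} = 0$ ($H{\left(o,O \right)} = 0^{2} = 0$)
$- 77 H{\left(9,-6 \right)} = \left(-77\right) 0 = 0$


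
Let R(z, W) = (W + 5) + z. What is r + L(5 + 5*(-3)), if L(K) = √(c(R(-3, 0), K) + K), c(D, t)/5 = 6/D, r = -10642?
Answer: -10642 + √5 ≈ -10640.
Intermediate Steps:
R(z, W) = 5 + W + z (R(z, W) = (5 + W) + z = 5 + W + z)
c(D, t) = 30/D (c(D, t) = 5*(6/D) = 30/D)
L(K) = √(15 + K) (L(K) = √(30/(5 + 0 - 3) + K) = √(30/2 + K) = √(30*(½) + K) = √(15 + K))
r + L(5 + 5*(-3)) = -10642 + √(15 + (5 + 5*(-3))) = -10642 + √(15 + (5 - 15)) = -10642 + √(15 - 10) = -10642 + √5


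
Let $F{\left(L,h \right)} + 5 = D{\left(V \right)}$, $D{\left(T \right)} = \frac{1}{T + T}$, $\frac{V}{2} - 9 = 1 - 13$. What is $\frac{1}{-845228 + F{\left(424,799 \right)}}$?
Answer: $- \frac{12}{10142797} \approx -1.1831 \cdot 10^{-6}$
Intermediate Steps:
$V = -6$ ($V = 18 + 2 \left(1 - 13\right) = 18 + 2 \left(-12\right) = 18 - 24 = -6$)
$D{\left(T \right)} = \frac{1}{2 T}$
$F{\left(L,h \right)} = - \frac{61}{12}$ ($F{\left(L,h \right)} = -5 + \frac{1}{2 \left(-6\right)} = -5 + \frac{1}{2} \left(- \frac{1}{6}\right) = -5 - \frac{1}{12} = - \frac{61}{12}$)
$\frac{1}{-845228 + F{\left(424,799 \right)}} = \frac{1}{-845228 - \frac{61}{12}} = \frac{1}{- \frac{10142797}{12}} = - \frac{12}{10142797}$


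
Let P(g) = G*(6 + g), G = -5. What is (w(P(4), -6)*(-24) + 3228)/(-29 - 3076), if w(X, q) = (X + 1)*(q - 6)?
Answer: 3628/1035 ≈ 3.5053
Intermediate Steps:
P(g) = -30 - 5*g (P(g) = -5*(6 + g) = -30 - 5*g)
w(X, q) = (1 + X)*(-6 + q)
(w(P(4), -6)*(-24) + 3228)/(-29 - 3076) = ((-6 - 6 - 6*(-30 - 5*4) + (-30 - 5*4)*(-6))*(-24) + 3228)/(-29 - 3076) = ((-6 - 6 - 6*(-30 - 20) + (-30 - 20)*(-6))*(-24) + 3228)/(-3105) = ((-6 - 6 - 6*(-50) - 50*(-6))*(-24) + 3228)*(-1/3105) = ((-6 - 6 + 300 + 300)*(-24) + 3228)*(-1/3105) = (588*(-24) + 3228)*(-1/3105) = (-14112 + 3228)*(-1/3105) = -10884*(-1/3105) = 3628/1035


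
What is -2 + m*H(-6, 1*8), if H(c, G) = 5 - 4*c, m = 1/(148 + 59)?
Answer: -385/207 ≈ -1.8599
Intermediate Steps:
m = 1/207 ≈ 0.0048309
-2 + m*H(-6, 1*8) = -2 + (5 - 4*(-6))/207 = -2 + (5 + 24)/207 = -2 + (1/207)*29 = -2 + 29/207 = -385/207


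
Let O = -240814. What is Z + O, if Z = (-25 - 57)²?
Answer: -234090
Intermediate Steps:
Z = 6724 (Z = (-82)² = 6724)
Z + O = 6724 - 240814 = -234090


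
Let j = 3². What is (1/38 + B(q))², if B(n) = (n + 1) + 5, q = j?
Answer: 326041/1444 ≈ 225.79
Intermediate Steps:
j = 9
q = 9
B(n) = 6 + n (B(n) = (1 + n) + 5 = 6 + n)
(1/38 + B(q))² = (1/38 + (6 + 9))² = (1/38 + 15)² = (571/38)² = 326041/1444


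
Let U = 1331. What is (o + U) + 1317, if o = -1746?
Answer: 902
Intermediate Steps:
(o + U) + 1317 = (-1746 + 1331) + 1317 = -415 + 1317 = 902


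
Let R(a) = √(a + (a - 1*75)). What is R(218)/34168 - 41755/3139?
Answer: -1426625199/107253352 ≈ -13.301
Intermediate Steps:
R(a) = √(-75 + 2*a) (R(a) = √(a + (a - 75)) = √(a + (-75 + a)) = √(-75 + 2*a))
R(218)/34168 - 41755/3139 = √(-75 + 2*218)/34168 - 41755/3139 = √(-75 + 436)*(1/34168) - 41755*1/3139 = √361*(1/34168) - 41755/3139 = 19*(1/34168) - 41755/3139 = 19/34168 - 41755/3139 = -1426625199/107253352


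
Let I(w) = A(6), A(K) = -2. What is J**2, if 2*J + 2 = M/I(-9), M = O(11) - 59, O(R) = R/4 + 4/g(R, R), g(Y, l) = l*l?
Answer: 638724529/3748096 ≈ 170.41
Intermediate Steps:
g(Y, l) = l**2
I(w) = -2
O(R) = 4/R**2 + R/4 (O(R) = R/4 + 4/(R**2) = R*(1/4) + 4/R**2 = R/4 + 4/R**2 = 4/R**2 + R/4)
M = -27209/484 (M = (4/11**2 + (1/4)*11) - 59 = (4*(1/121) + 11/4) - 59 = (4/121 + 11/4) - 59 = 1347/484 - 59 = -27209/484 ≈ -56.217)
J = 25273/1936 (J = -1 + (-27209/484/(-2))/2 = -1 + (-27209/484*(-1/2))/2 = -1 + (1/2)*(27209/968) = -1 + 27209/1936 = 25273/1936 ≈ 13.054)
J**2 = (25273/1936)**2 = 638724529/3748096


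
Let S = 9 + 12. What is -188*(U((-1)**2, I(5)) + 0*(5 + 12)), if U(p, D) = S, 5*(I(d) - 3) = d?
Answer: -3948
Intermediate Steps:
S = 21
I(d) = 3 + d/5
U(p, D) = 21
-188*(U((-1)**2, I(5)) + 0*(5 + 12)) = -188*(21 + 0*(5 + 12)) = -188*(21 + 0*17) = -188*(21 + 0) = -188*21 = -3948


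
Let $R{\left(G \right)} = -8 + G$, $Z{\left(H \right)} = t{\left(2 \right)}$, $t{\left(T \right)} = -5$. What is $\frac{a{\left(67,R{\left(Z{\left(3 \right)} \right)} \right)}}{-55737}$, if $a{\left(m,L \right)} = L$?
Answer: $\frac{13}{55737} \approx 0.00023324$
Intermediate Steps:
$Z{\left(H \right)} = -5$
$\frac{a{\left(67,R{\left(Z{\left(3 \right)} \right)} \right)}}{-55737} = \frac{-8 - 5}{-55737} = \left(-13\right) \left(- \frac{1}{55737}\right) = \frac{13}{55737}$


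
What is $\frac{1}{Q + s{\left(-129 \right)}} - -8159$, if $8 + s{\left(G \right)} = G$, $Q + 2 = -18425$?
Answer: $\frac{151463675}{18564} \approx 8159.0$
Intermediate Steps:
$Q = -18427$ ($Q = -2 - 18425 = -18427$)
$s{\left(G \right)} = -8 + G$
$\frac{1}{Q + s{\left(-129 \right)}} - -8159 = \frac{1}{-18427 - 137} - -8159 = \frac{1}{-18427 - 137} + 8159 = \frac{1}{-18564} + 8159 = - \frac{1}{18564} + 8159 = \frac{151463675}{18564}$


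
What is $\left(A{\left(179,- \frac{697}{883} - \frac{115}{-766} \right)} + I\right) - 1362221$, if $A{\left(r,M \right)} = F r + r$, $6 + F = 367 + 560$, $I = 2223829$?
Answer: $1026646$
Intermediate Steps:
$F = 921$ ($F = -6 + \left(367 + 560\right) = -6 + 927 = 921$)
$A{\left(r,M \right)} = 922 r$ ($A{\left(r,M \right)} = 921 r + r = 922 r$)
$\left(A{\left(179,- \frac{697}{883} - \frac{115}{-766} \right)} + I\right) - 1362221 = \left(922 \cdot 179 + 2223829\right) - 1362221 = \left(165038 + 2223829\right) - 1362221 = 2388867 - 1362221 = 1026646$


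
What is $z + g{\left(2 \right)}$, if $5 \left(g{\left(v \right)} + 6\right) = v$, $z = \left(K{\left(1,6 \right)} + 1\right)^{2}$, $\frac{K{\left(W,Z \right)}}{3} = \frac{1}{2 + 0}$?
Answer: $\frac{13}{20} \approx 0.65$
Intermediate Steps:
$K{\left(W,Z \right)} = \frac{3}{2}$ ($K{\left(W,Z \right)} = \frac{3}{2 + 0} = \frac{3}{2}$)
$z = \frac{25}{4}$ ($z = \left(\frac{3}{2} + 1\right)^{2} = \left(\frac{5}{2}\right)^{2} = \frac{25}{4} \approx 6.25$)
$g{\left(v \right)} = -6 + \frac{v}{5}$
$z + g{\left(2 \right)} = \frac{25}{4} + \left(-6 + \frac{1}{5} \cdot 2\right) = \frac{25}{4} + \left(-6 + \frac{2}{5}\right) = \frac{25}{4} - \frac{28}{5} = \frac{13}{20}$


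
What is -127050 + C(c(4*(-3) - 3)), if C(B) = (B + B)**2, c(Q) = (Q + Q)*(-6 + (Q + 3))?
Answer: 1039350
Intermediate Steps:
c(Q) = 2*Q*(-3 + Q) (c(Q) = (2*Q)*(-6 + (3 + Q)) = (2*Q)*(-3 + Q) = 2*Q*(-3 + Q))
C(B) = 4*B**2 (C(B) = (2*B)**2 = 4*B**2)
-127050 + C(c(4*(-3) - 3)) = -127050 + 4*(2*(4*(-3) - 3)*(-3 + (4*(-3) - 3)))**2 = -127050 + 4*(2*(-12 - 3)*(-3 + (-12 - 3)))**2 = -127050 + 4*(2*(-15)*(-3 - 15))**2 = -127050 + 4*(2*(-15)*(-18))**2 = -127050 + 4*540**2 = -127050 + 4*291600 = -127050 + 1166400 = 1039350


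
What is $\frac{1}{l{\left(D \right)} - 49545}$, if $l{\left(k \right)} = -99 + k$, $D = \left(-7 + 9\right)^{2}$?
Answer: $- \frac{1}{49640} \approx -2.0145 \cdot 10^{-5}$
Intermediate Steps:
$D = 4$ ($D = 2^{2} = 4$)
$\frac{1}{l{\left(D \right)} - 49545} = \frac{1}{\left(-99 + 4\right) - 49545} = \frac{1}{-95 - 49545} = \frac{1}{-49640} = - \frac{1}{49640}$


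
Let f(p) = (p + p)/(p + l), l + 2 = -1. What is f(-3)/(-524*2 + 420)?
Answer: -1/628 ≈ -0.0015924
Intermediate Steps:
l = -3 (l = -2 - 1 = -3)
f(p) = 2*p/(-3 + p) (f(p) = (p + p)/(p - 3) = (2*p)/(-3 + p) = 2*p/(-3 + p))
f(-3)/(-524*2 + 420) = (2*(-3)/(-3 - 3))/(-524*2 + 420) = (2*(-3)/(-6))/(-1048 + 420) = (2*(-3)*(-⅙))/(-628) = -1/628*1 = -1/628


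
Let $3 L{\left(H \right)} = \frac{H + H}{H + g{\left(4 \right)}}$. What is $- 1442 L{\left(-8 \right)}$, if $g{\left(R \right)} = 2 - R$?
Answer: $- \frac{11536}{15} \approx -769.07$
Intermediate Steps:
$L{\left(H \right)} = \frac{2 H}{3 \left(-2 + H\right)}$ ($L{\left(H \right)} = \frac{\left(H + H\right) \frac{1}{H + \left(2 - 4\right)}}{3} = \frac{2 H \frac{1}{H + \left(2 - 4\right)}}{3} = \frac{2 H \frac{1}{H - 2}}{3} = \frac{2 H \frac{1}{-2 + H}}{3} = \frac{2 H}{3 \left(-2 + H\right)}$)
$- 1442 L{\left(-8 \right)} = - 1442 \cdot \frac{2}{3} \left(-8\right) \frac{1}{-2 - 8} = - 1442 \cdot \frac{2}{3} \left(-8\right) \frac{1}{-10} = - 1442 \cdot \frac{2}{3} \left(-8\right) \left(- \frac{1}{10}\right) = \left(-1442\right) \frac{8}{15} = - \frac{11536}{15}$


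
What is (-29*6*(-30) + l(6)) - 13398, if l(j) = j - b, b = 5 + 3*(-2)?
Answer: -8171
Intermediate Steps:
b = -1 (b = 5 - 6 = -1)
l(j) = 1 + j (l(j) = j - 1*(-1) = j + 1 = 1 + j)
(-29*6*(-30) + l(6)) - 13398 = (-29*6*(-30) + (1 + 6)) - 13398 = (-174*(-30) + 7) - 13398 = (5220 + 7) - 13398 = 5227 - 13398 = -8171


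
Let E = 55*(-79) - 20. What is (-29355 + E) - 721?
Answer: -34441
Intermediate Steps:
E = -4365 (E = -4345 - 20 = -4365)
(-29355 + E) - 721 = (-29355 - 4365) - 721 = -33720 - 721 = -34441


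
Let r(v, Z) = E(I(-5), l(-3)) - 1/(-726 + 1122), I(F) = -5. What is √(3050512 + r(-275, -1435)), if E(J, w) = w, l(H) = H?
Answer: √13288017193/66 ≈ 1746.6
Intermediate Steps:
r(v, Z) = -1189/396 (r(v, Z) = -3 - 1/(-726 + 1122) = -3 - 1/396 = -1189/396)
√(3050512 + r(-275, -1435)) = √(3050512 - 1189/396) = √(1208001563/396) = √13288017193/66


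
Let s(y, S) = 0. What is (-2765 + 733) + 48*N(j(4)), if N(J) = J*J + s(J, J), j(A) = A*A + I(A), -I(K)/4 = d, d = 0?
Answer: 10256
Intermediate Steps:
I(K) = 0 (I(K) = -4*0 = 0)
j(A) = A² (j(A) = A*A + 0 = A² + 0 = A²)
N(J) = J² (N(J) = J*J + 0 = J² + 0 = J²)
(-2765 + 733) + 48*N(j(4)) = (-2765 + 733) + 48*(4²)² = -2032 + 48*16² = -2032 + 48*256 = -2032 + 12288 = 10256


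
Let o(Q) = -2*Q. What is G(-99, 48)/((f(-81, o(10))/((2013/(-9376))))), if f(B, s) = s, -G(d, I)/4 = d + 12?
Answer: 175131/46880 ≈ 3.7357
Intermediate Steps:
G(d, I) = -48 - 4*d (G(d, I) = -4*(d + 12) = -4*(12 + d) = -48 - 4*d)
G(-99, 48)/((f(-81, o(10))/((2013/(-9376))))) = (-48 - 4*(-99))/(((-2*10)/((2013/(-9376))))) = (-48 + 396)/((-20/(2013*(-1/9376)))) = 348/((-20/(-2013/9376))) = 348/((-20*(-9376/2013))) = 348/(187520/2013) = 348*(2013/187520) = 175131/46880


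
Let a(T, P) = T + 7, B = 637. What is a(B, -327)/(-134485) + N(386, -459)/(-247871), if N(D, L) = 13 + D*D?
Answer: -1553777253/2564225495 ≈ -0.60594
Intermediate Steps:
a(T, P) = 7 + T
N(D, L) = 13 + D**2
a(B, -327)/(-134485) + N(386, -459)/(-247871) = (7 + 637)/(-134485) + (13 + 386**2)/(-247871) = 644*(-1/134485) + (13 + 148996)*(-1/247871) = -644/134485 + 149009*(-1/247871) = -644/134485 - 149009/247871 = -1553777253/2564225495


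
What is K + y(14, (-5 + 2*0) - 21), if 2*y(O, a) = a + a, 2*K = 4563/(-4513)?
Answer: -239239/9026 ≈ -26.506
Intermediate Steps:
K = -4563/9026 (K = (4563/(-4513))/2 = (4563*(-1/4513))/2 = (½)*(-4563/4513) = -4563/9026 ≈ -0.50554)
y(O, a) = a (y(O, a) = (a + a)/2 = (2*a)/2 = a)
K + y(14, (-5 + 2*0) - 21) = -4563/9026 + ((-5 + 2*0) - 21) = -4563/9026 + ((-5 + 0) - 21) = -4563/9026 + (-5 - 21) = -4563/9026 - 26 = -239239/9026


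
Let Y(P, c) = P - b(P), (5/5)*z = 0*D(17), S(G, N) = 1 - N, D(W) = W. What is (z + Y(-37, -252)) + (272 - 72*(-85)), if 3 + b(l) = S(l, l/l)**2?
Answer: 6358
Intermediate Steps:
b(l) = -3 (b(l) = -3 + (1 - l/l)**2 = -3 + (1 - 1*1)**2 = -3 + (1 - 1)**2 = -3 + 0**2 = -3 + 0 = -3)
z = 0 (z = 0*17 = 0)
Y(P, c) = 3 + P (Y(P, c) = P - 1*(-3) = P + 3 = 3 + P)
(z + Y(-37, -252)) + (272 - 72*(-85)) = (0 + (3 - 37)) + (272 - 72*(-85)) = (0 - 34) + (272 + 6120) = -34 + 6392 = 6358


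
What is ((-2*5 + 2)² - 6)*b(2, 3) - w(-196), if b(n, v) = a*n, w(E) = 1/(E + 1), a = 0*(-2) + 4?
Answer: 90481/195 ≈ 464.00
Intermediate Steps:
a = 4 (a = 0 + 4 = 4)
w(E) = 1/(1 + E)
b(n, v) = 4*n
((-2*5 + 2)² - 6)*b(2, 3) - w(-196) = ((-2*5 + 2)² - 6)*(4*2) - 1/(1 - 196) = ((-10 + 2)² - 6)*8 - 1/(-195) = ((-8)² - 6)*8 - 1*(-1/195) = (64 - 6)*8 + 1/195 = 58*8 + 1/195 = 464 + 1/195 = 90481/195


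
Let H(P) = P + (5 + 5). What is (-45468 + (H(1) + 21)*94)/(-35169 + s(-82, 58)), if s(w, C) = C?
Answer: 42460/35111 ≈ 1.2093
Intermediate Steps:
H(P) = 10 + P (H(P) = P + 10 = 10 + P)
(-45468 + (H(1) + 21)*94)/(-35169 + s(-82, 58)) = (-45468 + ((10 + 1) + 21)*94)/(-35169 + 58) = (-45468 + (11 + 21)*94)/(-35111) = (-45468 + 32*94)*(-1/35111) = (-45468 + 3008)*(-1/35111) = -42460*(-1/35111) = 42460/35111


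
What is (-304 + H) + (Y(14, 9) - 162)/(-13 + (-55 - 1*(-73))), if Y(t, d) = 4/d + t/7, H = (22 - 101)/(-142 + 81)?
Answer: -918521/2745 ≈ -334.62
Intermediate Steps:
H = 79/61 (H = -79/(-61) = -79*(-1/61) = 79/61 ≈ 1.2951)
Y(t, d) = 4/d + t/7 (Y(t, d) = 4/d + t*(⅐) = 4/d + t/7)
(-304 + H) + (Y(14, 9) - 162)/(-13 + (-55 - 1*(-73))) = (-304 + 79/61) + ((4/9 + (⅐)*14) - 162)/(-13 + (-55 - 1*(-73))) = -18465/61 + ((4*(⅑) + 2) - 162)/(-13 + (-55 + 73)) = -18465/61 + ((4/9 + 2) - 162)/(-13 + 18) = -18465/61 + (22/9 - 162)/5 = -18465/61 - 1436/9*⅕ = -18465/61 - 1436/45 = -918521/2745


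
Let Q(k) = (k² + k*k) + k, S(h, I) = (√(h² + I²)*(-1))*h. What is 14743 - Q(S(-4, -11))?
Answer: 10359 - 4*√137 ≈ 10312.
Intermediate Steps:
S(h, I) = -h*√(I² + h²) (S(h, I) = (√(I² + h²)*(-1))*h = (-√(I² + h²))*h = -h*√(I² + h²))
Q(k) = k + 2*k² (Q(k) = (k² + k²) + k = 2*k² + k = k + 2*k²)
14743 - Q(S(-4, -11)) = 14743 - (-1*(-4)*√((-11)² + (-4)²))*(1 + 2*(-1*(-4)*√((-11)² + (-4)²))) = 14743 - (-1*(-4)*√(121 + 16))*(1 + 2*(-1*(-4)*√(121 + 16))) = 14743 - (-1*(-4)*√137)*(1 + 2*(-1*(-4)*√137)) = 14743 - 4*√137*(1 + 2*(4*√137)) = 14743 - 4*√137*(1 + 8*√137)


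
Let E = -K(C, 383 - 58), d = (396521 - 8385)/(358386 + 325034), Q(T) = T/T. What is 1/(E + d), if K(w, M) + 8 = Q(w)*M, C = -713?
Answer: -170855/54064001 ≈ -0.0031602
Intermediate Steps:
Q(T) = 1
K(w, M) = -8 + M (K(w, M) = -8 + 1*M = -8 + M)
d = 97034/170855 (d = 388136/683420 = 388136*(1/683420) = 97034/170855 ≈ 0.56793)
E = -317 (E = -(-8 + (383 - 58)) = -(-8 + 325) = -1*317 = -317)
1/(E + d) = 1/(-317 + 97034/170855) = 1/(-54064001/170855) = -170855/54064001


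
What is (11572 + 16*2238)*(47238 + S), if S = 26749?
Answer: 3505504060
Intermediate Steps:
(11572 + 16*2238)*(47238 + S) = (11572 + 16*2238)*(47238 + 26749) = (11572 + 35808)*73987 = 47380*73987 = 3505504060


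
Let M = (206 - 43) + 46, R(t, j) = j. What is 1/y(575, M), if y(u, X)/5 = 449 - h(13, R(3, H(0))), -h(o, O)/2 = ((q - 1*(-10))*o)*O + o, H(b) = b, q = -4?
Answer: 1/2375 ≈ 0.00042105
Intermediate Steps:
M = 209 (M = 163 + 46 = 209)
h(o, O) = -2*o - 12*O*o (h(o, O) = -2*(((-4 - 1*(-10))*o)*O + o) = -2*(((-4 + 10)*o)*O + o) = -2*((6*o)*O + o) = -2*(6*O*o + o) = -2*(o + 6*O*o) = -2*o - 12*O*o)
y(u, X) = 2375 (y(u, X) = 5*(449 - (-2)*13*(1 + 6*0)) = 5*(449 - (-2)*13*(1 + 0)) = 5*(449 - (-2)*13) = 5*(449 - 1*(-26)) = 5*(449 + 26) = 5*475 = 2375)
1/y(575, M) = 1/2375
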